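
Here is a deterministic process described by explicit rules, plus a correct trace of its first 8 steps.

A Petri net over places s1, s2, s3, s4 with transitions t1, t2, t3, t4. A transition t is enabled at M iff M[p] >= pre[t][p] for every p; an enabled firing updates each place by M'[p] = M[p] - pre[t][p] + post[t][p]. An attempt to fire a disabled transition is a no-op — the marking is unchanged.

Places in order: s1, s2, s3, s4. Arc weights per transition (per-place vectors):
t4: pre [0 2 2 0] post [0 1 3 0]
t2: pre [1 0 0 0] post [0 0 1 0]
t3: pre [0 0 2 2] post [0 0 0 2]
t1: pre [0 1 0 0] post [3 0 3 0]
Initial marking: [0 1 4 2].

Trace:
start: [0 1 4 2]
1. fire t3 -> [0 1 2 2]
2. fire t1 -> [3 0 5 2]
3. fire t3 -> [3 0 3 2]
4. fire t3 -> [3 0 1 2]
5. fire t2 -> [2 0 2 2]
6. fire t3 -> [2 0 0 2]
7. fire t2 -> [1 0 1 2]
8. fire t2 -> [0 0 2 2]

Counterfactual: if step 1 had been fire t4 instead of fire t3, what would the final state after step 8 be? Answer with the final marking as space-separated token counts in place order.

(re-executing from step 1 with the substitution; state before step 1: [0 1 4 2])
1. fire t4 -> [0 1 4 2]
2. fire t1 -> [3 0 7 2]
3. fire t3 -> [3 0 5 2]
4. fire t3 -> [3 0 3 2]
5. fire t2 -> [2 0 4 2]
6. fire t3 -> [2 0 2 2]
7. fire t2 -> [1 0 3 2]
8. fire t2 -> [0 0 4 2]

0 0 4 2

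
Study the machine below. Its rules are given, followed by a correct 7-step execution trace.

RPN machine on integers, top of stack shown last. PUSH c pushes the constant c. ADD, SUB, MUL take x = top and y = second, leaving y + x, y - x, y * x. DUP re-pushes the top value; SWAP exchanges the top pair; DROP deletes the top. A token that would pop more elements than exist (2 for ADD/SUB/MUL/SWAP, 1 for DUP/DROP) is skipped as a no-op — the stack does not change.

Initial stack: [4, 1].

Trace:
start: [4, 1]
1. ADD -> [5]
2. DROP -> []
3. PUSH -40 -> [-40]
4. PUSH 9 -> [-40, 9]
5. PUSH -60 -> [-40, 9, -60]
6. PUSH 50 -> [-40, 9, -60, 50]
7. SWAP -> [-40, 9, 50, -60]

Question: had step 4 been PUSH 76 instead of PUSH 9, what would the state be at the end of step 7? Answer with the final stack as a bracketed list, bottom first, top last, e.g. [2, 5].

[-40, 76, 50, -60]

(re-executing from step 4 with the substitution; state before step 4: [-40])
4. PUSH 76 -> [-40, 76]
5. PUSH -60 -> [-40, 76, -60]
6. PUSH 50 -> [-40, 76, -60, 50]
7. SWAP -> [-40, 76, 50, -60]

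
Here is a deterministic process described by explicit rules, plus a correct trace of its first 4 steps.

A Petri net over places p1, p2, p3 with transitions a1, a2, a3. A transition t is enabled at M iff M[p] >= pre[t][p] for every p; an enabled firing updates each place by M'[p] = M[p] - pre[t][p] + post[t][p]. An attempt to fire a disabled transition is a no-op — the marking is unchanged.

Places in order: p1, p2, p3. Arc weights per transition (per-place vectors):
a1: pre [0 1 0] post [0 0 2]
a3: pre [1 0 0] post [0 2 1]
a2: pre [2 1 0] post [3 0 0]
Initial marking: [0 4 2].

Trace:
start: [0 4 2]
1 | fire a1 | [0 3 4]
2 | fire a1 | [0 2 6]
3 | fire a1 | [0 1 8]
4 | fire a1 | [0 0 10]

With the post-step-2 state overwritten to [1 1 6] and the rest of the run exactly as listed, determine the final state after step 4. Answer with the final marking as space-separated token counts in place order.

1 0 8

state after step 2 := [1 1 6]
3 | fire a1 | [1 0 8]
4 | fire a1 | [1 0 8]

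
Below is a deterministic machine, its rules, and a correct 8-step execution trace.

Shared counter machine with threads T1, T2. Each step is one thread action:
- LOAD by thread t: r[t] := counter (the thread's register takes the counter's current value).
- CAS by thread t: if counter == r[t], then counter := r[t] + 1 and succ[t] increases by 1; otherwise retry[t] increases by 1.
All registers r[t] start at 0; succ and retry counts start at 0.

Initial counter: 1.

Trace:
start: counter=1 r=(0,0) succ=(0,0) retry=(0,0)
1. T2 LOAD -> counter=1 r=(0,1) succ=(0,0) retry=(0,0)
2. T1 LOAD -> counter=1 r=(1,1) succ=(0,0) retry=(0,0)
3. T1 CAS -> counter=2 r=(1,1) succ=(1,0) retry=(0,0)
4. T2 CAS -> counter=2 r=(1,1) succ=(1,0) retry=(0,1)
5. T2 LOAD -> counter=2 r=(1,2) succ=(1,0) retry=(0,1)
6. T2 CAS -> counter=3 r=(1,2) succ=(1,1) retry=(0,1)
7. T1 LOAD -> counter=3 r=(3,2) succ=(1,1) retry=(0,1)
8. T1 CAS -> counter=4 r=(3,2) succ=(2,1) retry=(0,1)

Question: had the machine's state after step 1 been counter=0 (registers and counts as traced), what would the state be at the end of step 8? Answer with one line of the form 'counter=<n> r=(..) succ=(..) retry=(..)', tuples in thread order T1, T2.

counter=4 r=(3,2) succ=(2,2) retry=(0,0)

state after step 1 := counter=0 r=(0,1) succ=(0,0) retry=(0,0)
2. T1 LOAD -> counter=0 r=(0,1) succ=(0,0) retry=(0,0)
3. T1 CAS -> counter=1 r=(0,1) succ=(1,0) retry=(0,0)
4. T2 CAS -> counter=2 r=(0,1) succ=(1,1) retry=(0,0)
5. T2 LOAD -> counter=2 r=(0,2) succ=(1,1) retry=(0,0)
6. T2 CAS -> counter=3 r=(0,2) succ=(1,2) retry=(0,0)
7. T1 LOAD -> counter=3 r=(3,2) succ=(1,2) retry=(0,0)
8. T1 CAS -> counter=4 r=(3,2) succ=(2,2) retry=(0,0)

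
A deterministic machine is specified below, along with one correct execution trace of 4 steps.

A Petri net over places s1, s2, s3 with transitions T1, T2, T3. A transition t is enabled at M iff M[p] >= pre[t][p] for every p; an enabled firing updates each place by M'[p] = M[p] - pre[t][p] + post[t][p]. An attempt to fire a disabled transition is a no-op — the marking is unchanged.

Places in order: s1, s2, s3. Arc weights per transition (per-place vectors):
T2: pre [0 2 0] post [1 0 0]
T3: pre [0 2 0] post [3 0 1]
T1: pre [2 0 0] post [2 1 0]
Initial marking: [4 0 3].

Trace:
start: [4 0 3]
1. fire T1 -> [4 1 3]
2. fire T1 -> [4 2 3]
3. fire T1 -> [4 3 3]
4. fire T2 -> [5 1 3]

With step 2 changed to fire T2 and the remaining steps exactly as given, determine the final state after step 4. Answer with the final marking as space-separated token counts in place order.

5 0 3

(re-executing from step 2 with the substitution; state before step 2: [4 1 3])
2. fire T2 -> [4 1 3]
3. fire T1 -> [4 2 3]
4. fire T2 -> [5 0 3]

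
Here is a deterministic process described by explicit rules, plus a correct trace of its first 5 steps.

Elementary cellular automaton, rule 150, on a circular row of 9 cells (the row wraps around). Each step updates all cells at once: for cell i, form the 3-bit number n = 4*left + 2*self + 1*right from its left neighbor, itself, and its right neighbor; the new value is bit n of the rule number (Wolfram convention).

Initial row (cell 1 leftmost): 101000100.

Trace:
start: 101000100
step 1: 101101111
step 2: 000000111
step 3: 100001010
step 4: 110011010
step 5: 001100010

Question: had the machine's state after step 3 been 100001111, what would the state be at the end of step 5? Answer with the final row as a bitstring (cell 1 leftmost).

011110010

state after step 3 := 100001111
step 4: 010010111
step 5: 011110010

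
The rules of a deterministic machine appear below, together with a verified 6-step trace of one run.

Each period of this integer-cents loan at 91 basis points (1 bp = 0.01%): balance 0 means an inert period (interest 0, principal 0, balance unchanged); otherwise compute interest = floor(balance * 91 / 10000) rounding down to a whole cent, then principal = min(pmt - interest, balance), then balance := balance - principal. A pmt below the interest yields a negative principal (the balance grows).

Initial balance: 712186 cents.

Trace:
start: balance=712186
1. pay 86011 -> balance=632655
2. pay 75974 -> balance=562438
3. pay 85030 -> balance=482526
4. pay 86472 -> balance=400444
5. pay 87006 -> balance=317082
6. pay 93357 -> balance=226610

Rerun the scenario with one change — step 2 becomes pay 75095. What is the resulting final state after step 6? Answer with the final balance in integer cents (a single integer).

(re-executing from step 2 with the substitution; state before step 2: balance=632655)
2. pay 75095 -> balance=563317
3. pay 85030 -> balance=483413
4. pay 86472 -> balance=401340
5. pay 87006 -> balance=317986
6. pay 93357 -> balance=227522

227522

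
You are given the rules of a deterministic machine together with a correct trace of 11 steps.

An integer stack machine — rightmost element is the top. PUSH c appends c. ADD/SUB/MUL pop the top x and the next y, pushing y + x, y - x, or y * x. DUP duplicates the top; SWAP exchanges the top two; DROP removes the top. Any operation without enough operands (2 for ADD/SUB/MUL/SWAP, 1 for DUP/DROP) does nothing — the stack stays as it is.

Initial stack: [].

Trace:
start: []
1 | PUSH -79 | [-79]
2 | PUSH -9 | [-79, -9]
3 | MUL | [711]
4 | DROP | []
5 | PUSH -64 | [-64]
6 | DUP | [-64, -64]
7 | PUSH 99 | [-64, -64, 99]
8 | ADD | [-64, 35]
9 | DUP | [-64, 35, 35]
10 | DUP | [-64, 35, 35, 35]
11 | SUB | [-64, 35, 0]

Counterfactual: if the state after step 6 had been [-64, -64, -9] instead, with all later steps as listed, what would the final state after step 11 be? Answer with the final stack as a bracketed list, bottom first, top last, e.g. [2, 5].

state after step 6 := [-64, -64, -9]
7 | PUSH 99 | [-64, -64, -9, 99]
8 | ADD | [-64, -64, 90]
9 | DUP | [-64, -64, 90, 90]
10 | DUP | [-64, -64, 90, 90, 90]
11 | SUB | [-64, -64, 90, 0]

[-64, -64, 90, 0]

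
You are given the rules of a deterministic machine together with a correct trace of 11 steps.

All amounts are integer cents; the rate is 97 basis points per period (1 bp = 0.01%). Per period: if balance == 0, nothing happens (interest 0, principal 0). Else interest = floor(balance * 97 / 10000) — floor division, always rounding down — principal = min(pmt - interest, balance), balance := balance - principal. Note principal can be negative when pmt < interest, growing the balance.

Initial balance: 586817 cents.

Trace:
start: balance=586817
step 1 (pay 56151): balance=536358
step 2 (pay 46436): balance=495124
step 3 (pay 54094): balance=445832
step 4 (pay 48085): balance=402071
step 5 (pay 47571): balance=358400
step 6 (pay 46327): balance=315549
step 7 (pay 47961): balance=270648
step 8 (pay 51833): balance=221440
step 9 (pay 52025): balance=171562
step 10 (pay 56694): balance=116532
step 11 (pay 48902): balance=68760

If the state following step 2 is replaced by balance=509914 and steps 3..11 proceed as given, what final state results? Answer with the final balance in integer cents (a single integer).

state after step 2 := balance=509914
step 3 (pay 54094): balance=460766
step 4 (pay 48085): balance=417150
step 5 (pay 47571): balance=373625
step 6 (pay 46327): balance=330922
step 7 (pay 47961): balance=286170
step 8 (pay 51833): balance=237112
step 9 (pay 52025): balance=187386
step 10 (pay 56694): balance=132509
step 11 (pay 48902): balance=84892

84892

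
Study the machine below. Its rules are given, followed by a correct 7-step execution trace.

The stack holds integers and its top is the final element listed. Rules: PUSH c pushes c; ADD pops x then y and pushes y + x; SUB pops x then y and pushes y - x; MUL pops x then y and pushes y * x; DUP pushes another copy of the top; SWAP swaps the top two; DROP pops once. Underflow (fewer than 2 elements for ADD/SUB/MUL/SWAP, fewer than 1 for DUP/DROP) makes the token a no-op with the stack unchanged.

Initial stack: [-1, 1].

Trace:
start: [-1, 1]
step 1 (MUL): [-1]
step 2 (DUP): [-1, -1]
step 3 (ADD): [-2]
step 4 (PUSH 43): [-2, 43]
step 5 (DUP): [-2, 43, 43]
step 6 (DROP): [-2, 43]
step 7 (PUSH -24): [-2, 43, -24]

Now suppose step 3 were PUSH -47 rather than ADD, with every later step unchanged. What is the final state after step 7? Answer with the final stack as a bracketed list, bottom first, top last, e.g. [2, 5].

[-1, -1, -47, 43, -24]

(re-executing from step 3 with the substitution; state before step 3: [-1, -1])
step 3 (PUSH -47): [-1, -1, -47]
step 4 (PUSH 43): [-1, -1, -47, 43]
step 5 (DUP): [-1, -1, -47, 43, 43]
step 6 (DROP): [-1, -1, -47, 43]
step 7 (PUSH -24): [-1, -1, -47, 43, -24]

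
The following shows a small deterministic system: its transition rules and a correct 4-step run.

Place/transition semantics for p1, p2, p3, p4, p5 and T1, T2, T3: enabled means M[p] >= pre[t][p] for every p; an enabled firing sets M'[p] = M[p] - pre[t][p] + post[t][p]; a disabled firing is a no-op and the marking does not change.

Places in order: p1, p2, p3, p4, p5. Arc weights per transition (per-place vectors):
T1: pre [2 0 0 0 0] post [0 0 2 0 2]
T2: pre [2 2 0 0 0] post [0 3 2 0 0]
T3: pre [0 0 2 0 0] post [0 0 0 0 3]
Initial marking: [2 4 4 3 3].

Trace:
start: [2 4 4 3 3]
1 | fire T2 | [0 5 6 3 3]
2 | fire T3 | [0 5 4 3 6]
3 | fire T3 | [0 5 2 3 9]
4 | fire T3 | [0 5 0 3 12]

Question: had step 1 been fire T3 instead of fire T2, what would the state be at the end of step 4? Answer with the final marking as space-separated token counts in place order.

(re-executing from step 1 with the substitution; state before step 1: [2 4 4 3 3])
1 | fire T3 | [2 4 2 3 6]
2 | fire T3 | [2 4 0 3 9]
3 | fire T3 | [2 4 0 3 9]
4 | fire T3 | [2 4 0 3 9]

2 4 0 3 9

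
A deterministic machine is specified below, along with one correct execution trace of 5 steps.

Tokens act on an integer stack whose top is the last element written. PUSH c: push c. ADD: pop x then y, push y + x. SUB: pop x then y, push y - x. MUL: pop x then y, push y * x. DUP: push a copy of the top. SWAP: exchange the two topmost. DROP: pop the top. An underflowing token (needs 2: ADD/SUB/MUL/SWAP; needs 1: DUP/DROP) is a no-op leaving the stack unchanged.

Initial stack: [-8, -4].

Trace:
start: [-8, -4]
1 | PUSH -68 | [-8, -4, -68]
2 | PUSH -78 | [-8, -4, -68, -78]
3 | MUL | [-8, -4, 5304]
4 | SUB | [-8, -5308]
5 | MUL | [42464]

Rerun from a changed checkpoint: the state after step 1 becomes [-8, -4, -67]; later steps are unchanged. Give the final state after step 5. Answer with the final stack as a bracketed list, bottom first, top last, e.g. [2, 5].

[41840]

state after step 1 := [-8, -4, -67]
2 | PUSH -78 | [-8, -4, -67, -78]
3 | MUL | [-8, -4, 5226]
4 | SUB | [-8, -5230]
5 | MUL | [41840]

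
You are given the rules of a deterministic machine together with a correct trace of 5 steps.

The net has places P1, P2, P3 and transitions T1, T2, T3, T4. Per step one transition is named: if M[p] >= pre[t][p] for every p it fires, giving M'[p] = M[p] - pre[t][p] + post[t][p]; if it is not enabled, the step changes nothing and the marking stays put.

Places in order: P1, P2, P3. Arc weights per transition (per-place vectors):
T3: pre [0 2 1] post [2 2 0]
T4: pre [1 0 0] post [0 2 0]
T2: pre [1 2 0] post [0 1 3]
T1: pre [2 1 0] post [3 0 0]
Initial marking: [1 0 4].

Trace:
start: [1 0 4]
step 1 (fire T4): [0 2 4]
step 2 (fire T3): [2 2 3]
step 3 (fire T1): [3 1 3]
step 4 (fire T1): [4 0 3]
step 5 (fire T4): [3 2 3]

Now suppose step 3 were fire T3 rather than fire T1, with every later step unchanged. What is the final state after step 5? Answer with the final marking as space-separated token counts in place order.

(re-executing from step 3 with the substitution; state before step 3: [2 2 3])
step 3 (fire T3): [4 2 2]
step 4 (fire T1): [5 1 2]
step 5 (fire T4): [4 3 2]

4 3 2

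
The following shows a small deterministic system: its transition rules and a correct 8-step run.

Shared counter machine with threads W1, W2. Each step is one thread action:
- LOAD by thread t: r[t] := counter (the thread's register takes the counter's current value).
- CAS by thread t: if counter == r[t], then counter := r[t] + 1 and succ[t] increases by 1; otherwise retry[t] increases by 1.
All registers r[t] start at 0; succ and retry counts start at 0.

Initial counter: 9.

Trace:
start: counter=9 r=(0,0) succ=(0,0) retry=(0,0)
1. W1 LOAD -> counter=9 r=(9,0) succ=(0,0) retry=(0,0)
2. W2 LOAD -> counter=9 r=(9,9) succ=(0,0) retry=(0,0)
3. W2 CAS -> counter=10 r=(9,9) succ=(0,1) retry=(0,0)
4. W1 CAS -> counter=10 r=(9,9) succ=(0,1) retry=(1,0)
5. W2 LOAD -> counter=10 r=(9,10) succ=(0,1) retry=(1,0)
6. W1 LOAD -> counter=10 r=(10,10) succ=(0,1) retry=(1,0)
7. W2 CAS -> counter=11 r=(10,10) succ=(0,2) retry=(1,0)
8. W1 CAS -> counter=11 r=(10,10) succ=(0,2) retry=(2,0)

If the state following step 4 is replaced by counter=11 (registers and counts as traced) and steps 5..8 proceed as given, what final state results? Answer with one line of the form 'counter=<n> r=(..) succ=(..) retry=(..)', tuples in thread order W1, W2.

counter=12 r=(11,11) succ=(0,2) retry=(2,0)

state after step 4 := counter=11 r=(9,9) succ=(0,1) retry=(1,0)
5. W2 LOAD -> counter=11 r=(9,11) succ=(0,1) retry=(1,0)
6. W1 LOAD -> counter=11 r=(11,11) succ=(0,1) retry=(1,0)
7. W2 CAS -> counter=12 r=(11,11) succ=(0,2) retry=(1,0)
8. W1 CAS -> counter=12 r=(11,11) succ=(0,2) retry=(2,0)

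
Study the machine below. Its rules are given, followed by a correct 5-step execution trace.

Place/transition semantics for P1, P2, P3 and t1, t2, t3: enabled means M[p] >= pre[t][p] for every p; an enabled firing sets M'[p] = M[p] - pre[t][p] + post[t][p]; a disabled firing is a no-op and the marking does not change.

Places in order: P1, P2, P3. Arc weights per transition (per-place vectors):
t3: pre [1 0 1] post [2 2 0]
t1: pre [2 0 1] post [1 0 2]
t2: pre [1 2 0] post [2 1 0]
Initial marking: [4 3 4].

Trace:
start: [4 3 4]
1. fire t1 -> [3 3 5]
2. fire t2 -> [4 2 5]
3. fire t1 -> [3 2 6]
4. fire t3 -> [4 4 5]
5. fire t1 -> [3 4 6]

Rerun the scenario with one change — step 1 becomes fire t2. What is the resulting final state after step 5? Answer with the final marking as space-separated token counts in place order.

5 3 5

(re-executing from step 1 with the substitution; state before step 1: [4 3 4])
1. fire t2 -> [5 2 4]
2. fire t2 -> [6 1 4]
3. fire t1 -> [5 1 5]
4. fire t3 -> [6 3 4]
5. fire t1 -> [5 3 5]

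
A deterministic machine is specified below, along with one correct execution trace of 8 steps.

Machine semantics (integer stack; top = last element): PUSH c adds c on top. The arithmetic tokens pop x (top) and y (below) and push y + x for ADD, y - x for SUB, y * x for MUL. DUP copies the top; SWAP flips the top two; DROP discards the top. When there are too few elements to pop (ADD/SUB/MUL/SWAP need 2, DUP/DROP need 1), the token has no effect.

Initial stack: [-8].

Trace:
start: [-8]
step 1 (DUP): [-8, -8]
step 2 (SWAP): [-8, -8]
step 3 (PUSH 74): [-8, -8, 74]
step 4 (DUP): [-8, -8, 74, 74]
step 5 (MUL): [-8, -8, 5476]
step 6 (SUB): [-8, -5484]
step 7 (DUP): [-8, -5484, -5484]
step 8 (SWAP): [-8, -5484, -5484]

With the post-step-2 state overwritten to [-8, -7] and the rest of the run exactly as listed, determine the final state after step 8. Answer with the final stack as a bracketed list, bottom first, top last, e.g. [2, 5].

[-8, -5483, -5483]

state after step 2 := [-8, -7]
step 3 (PUSH 74): [-8, -7, 74]
step 4 (DUP): [-8, -7, 74, 74]
step 5 (MUL): [-8, -7, 5476]
step 6 (SUB): [-8, -5483]
step 7 (DUP): [-8, -5483, -5483]
step 8 (SWAP): [-8, -5483, -5483]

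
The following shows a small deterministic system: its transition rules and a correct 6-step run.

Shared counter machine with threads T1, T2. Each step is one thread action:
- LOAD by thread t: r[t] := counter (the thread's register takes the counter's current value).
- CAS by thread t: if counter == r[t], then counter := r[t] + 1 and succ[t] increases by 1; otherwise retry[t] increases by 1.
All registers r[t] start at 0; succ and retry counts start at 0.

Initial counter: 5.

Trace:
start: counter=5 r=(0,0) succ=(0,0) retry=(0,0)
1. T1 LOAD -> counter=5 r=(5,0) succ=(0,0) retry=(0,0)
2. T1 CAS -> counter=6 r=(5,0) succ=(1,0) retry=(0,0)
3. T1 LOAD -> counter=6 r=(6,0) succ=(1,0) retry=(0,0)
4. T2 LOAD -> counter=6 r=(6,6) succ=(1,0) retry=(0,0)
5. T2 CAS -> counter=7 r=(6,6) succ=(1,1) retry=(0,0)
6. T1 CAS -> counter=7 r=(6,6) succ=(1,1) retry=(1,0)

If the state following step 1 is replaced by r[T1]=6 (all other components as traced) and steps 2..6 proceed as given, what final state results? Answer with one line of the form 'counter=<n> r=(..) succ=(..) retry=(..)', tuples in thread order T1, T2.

state after step 1 := counter=5 r=(6,0) succ=(0,0) retry=(0,0)
2. T1 CAS -> counter=5 r=(6,0) succ=(0,0) retry=(1,0)
3. T1 LOAD -> counter=5 r=(5,0) succ=(0,0) retry=(1,0)
4. T2 LOAD -> counter=5 r=(5,5) succ=(0,0) retry=(1,0)
5. T2 CAS -> counter=6 r=(5,5) succ=(0,1) retry=(1,0)
6. T1 CAS -> counter=6 r=(5,5) succ=(0,1) retry=(2,0)

counter=6 r=(5,5) succ=(0,1) retry=(2,0)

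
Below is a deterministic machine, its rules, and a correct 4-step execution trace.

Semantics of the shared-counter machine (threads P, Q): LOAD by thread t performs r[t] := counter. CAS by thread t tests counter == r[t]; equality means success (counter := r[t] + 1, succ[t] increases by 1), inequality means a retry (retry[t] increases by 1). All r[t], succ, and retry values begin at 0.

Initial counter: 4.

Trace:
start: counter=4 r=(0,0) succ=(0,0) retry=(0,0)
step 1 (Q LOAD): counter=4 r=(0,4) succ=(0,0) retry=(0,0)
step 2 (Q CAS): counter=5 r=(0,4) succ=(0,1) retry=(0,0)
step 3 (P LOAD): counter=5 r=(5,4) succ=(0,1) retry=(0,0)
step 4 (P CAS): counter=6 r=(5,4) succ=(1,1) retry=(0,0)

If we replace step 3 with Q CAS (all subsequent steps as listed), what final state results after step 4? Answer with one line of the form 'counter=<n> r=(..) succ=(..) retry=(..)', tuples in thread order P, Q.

counter=5 r=(0,4) succ=(0,1) retry=(1,1)

(re-executing from step 3 with the substitution; state before step 3: counter=5 r=(0,4) succ=(0,1) retry=(0,0))
step 3 (Q CAS): counter=5 r=(0,4) succ=(0,1) retry=(0,1)
step 4 (P CAS): counter=5 r=(0,4) succ=(0,1) retry=(1,1)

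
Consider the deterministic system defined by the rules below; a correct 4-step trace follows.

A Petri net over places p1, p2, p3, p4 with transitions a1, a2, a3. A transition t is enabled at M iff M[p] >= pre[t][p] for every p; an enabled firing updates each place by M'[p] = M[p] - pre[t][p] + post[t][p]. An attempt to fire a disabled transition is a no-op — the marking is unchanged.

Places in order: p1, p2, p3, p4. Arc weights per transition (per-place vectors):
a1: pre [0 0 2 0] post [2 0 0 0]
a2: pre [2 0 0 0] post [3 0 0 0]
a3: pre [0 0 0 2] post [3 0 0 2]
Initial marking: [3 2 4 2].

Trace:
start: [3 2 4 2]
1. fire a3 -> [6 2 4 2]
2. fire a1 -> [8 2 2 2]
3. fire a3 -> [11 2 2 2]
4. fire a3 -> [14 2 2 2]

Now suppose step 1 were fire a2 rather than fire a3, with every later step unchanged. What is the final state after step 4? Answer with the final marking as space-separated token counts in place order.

(re-executing from step 1 with the substitution; state before step 1: [3 2 4 2])
1. fire a2 -> [4 2 4 2]
2. fire a1 -> [6 2 2 2]
3. fire a3 -> [9 2 2 2]
4. fire a3 -> [12 2 2 2]

12 2 2 2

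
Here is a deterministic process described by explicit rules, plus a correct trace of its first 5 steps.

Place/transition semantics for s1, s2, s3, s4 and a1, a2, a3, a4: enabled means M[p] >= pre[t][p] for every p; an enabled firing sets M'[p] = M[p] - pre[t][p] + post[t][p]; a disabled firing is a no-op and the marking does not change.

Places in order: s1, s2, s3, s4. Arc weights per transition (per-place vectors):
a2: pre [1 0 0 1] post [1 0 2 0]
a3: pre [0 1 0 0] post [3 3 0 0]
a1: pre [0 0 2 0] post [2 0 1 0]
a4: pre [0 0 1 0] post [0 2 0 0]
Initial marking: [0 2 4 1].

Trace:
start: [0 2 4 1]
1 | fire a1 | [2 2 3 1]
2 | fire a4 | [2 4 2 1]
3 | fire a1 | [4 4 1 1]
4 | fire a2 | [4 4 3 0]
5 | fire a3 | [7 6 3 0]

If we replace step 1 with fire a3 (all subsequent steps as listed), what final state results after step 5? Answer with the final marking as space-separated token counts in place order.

(re-executing from step 1 with the substitution; state before step 1: [0 2 4 1])
1 | fire a3 | [3 4 4 1]
2 | fire a4 | [3 6 3 1]
3 | fire a1 | [5 6 2 1]
4 | fire a2 | [5 6 4 0]
5 | fire a3 | [8 8 4 0]

8 8 4 0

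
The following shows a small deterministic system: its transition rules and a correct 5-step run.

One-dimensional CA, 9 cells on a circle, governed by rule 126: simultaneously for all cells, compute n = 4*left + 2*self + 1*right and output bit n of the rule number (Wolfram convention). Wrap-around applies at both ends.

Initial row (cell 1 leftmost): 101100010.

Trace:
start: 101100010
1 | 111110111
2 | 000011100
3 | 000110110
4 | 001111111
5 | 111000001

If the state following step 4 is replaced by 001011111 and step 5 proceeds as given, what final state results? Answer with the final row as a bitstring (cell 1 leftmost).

state after step 4 := 001011111
5 | 111110001

111110001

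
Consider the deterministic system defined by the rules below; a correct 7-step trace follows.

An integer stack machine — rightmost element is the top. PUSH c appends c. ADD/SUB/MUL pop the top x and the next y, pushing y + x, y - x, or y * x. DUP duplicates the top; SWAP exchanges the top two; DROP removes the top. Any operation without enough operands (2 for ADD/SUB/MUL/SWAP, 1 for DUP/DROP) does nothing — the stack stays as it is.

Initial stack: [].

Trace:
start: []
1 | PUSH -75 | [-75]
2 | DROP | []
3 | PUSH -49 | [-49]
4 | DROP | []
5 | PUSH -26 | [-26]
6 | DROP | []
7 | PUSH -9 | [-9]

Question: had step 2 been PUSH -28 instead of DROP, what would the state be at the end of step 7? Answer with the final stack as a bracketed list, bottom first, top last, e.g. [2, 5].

[-75, -28, -9]

(re-executing from step 2 with the substitution; state before step 2: [-75])
2 | PUSH -28 | [-75, -28]
3 | PUSH -49 | [-75, -28, -49]
4 | DROP | [-75, -28]
5 | PUSH -26 | [-75, -28, -26]
6 | DROP | [-75, -28]
7 | PUSH -9 | [-75, -28, -9]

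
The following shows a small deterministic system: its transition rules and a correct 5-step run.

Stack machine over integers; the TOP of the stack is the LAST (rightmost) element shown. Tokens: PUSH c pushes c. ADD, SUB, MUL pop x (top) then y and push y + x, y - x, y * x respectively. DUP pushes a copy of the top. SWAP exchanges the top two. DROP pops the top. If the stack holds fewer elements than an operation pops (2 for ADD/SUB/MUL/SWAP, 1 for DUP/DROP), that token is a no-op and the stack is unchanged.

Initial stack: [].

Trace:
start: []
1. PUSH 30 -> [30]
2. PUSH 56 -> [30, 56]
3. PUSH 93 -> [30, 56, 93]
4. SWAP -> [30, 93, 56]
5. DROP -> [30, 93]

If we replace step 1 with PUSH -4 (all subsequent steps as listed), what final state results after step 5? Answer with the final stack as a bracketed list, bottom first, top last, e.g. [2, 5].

(re-executing from step 1 with the substitution; state before step 1: [])
1. PUSH -4 -> [-4]
2. PUSH 56 -> [-4, 56]
3. PUSH 93 -> [-4, 56, 93]
4. SWAP -> [-4, 93, 56]
5. DROP -> [-4, 93]

[-4, 93]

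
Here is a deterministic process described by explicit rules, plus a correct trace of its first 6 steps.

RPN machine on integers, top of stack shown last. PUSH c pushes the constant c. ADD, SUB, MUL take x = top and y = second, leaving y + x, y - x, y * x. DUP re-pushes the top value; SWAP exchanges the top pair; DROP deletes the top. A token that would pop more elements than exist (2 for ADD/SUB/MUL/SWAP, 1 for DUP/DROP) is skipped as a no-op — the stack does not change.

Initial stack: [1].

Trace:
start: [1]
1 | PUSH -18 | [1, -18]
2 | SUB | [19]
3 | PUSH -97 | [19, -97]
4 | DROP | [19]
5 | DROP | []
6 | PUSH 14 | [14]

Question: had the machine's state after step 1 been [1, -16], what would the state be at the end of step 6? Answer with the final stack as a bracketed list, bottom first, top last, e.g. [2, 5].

[14]

state after step 1 := [1, -16]
2 | SUB | [17]
3 | PUSH -97 | [17, -97]
4 | DROP | [17]
5 | DROP | []
6 | PUSH 14 | [14]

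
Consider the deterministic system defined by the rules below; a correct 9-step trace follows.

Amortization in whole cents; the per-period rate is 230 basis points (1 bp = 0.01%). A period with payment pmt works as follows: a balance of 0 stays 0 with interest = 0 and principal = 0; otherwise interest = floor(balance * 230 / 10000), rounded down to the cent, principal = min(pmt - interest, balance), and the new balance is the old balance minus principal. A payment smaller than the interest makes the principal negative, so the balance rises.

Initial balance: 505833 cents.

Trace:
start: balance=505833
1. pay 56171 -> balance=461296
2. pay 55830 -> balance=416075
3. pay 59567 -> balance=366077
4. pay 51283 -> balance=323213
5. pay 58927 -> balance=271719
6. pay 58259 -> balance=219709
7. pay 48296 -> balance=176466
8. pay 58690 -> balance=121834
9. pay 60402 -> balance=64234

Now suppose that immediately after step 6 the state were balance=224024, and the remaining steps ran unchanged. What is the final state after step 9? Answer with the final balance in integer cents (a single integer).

68854

state after step 6 := balance=224024
7. pay 48296 -> balance=180880
8. pay 58690 -> balance=126350
9. pay 60402 -> balance=68854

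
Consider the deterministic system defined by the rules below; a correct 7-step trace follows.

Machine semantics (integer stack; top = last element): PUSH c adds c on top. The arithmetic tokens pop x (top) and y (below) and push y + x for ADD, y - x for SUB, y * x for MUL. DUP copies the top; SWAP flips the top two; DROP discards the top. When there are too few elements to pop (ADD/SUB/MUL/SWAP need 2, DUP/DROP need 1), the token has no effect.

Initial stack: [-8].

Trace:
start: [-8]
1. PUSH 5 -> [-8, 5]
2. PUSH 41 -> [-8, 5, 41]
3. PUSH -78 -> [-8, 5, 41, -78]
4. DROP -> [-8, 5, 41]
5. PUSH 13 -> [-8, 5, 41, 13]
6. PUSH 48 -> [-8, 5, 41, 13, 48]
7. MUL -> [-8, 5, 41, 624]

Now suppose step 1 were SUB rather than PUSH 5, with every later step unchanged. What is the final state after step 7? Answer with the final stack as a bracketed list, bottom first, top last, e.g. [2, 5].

(re-executing from step 1 with the substitution; state before step 1: [-8])
1. SUB -> [-8]
2. PUSH 41 -> [-8, 41]
3. PUSH -78 -> [-8, 41, -78]
4. DROP -> [-8, 41]
5. PUSH 13 -> [-8, 41, 13]
6. PUSH 48 -> [-8, 41, 13, 48]
7. MUL -> [-8, 41, 624]

[-8, 41, 624]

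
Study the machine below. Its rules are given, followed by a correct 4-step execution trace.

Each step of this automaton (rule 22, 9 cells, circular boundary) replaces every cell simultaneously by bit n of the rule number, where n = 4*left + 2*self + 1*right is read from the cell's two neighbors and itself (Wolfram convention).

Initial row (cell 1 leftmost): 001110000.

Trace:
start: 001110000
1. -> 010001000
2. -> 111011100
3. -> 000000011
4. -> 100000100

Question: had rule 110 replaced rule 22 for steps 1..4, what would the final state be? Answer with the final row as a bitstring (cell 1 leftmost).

100110011

(re-executing steps 1..4 under rule 110; state before step 1: 001110000)
1. -> 011010000
2. -> 111110000
3. -> 100010001
4. -> 100110011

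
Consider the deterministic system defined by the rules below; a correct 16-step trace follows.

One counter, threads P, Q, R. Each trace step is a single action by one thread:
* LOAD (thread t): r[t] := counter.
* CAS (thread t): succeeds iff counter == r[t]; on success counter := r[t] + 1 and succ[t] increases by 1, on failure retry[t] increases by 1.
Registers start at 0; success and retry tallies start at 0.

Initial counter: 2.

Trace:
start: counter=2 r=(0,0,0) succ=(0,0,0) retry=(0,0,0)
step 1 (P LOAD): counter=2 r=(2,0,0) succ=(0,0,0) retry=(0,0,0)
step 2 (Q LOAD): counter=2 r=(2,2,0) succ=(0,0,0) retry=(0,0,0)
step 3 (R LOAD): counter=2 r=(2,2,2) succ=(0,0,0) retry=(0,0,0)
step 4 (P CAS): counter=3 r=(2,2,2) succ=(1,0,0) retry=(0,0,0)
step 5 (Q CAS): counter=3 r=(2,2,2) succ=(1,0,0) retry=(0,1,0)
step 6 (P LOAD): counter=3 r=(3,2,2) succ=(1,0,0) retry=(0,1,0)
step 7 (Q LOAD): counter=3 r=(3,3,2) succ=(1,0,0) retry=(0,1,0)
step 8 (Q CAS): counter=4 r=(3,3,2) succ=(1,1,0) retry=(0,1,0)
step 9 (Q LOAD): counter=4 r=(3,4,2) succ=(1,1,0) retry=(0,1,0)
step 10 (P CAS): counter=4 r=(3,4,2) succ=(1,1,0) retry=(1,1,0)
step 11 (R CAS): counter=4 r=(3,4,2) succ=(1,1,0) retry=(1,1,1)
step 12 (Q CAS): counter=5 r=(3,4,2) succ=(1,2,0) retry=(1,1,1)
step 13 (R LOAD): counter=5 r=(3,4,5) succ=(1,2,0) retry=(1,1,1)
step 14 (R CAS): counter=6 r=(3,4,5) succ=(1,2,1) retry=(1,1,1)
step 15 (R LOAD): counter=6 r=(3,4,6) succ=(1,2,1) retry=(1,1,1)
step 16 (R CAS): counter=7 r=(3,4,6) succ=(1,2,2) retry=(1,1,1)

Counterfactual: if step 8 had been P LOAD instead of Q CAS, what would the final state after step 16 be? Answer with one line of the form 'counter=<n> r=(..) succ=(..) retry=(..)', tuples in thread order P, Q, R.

counter=6 r=(3,3,5) succ=(2,0,2) retry=(0,2,1)

(re-executing from step 8 with the substitution; state before step 8: counter=3 r=(3,3,2) succ=(1,0,0) retry=(0,1,0))
step 8 (P LOAD): counter=3 r=(3,3,2) succ=(1,0,0) retry=(0,1,0)
step 9 (Q LOAD): counter=3 r=(3,3,2) succ=(1,0,0) retry=(0,1,0)
step 10 (P CAS): counter=4 r=(3,3,2) succ=(2,0,0) retry=(0,1,0)
step 11 (R CAS): counter=4 r=(3,3,2) succ=(2,0,0) retry=(0,1,1)
step 12 (Q CAS): counter=4 r=(3,3,2) succ=(2,0,0) retry=(0,2,1)
step 13 (R LOAD): counter=4 r=(3,3,4) succ=(2,0,0) retry=(0,2,1)
step 14 (R CAS): counter=5 r=(3,3,4) succ=(2,0,1) retry=(0,2,1)
step 15 (R LOAD): counter=5 r=(3,3,5) succ=(2,0,1) retry=(0,2,1)
step 16 (R CAS): counter=6 r=(3,3,5) succ=(2,0,2) retry=(0,2,1)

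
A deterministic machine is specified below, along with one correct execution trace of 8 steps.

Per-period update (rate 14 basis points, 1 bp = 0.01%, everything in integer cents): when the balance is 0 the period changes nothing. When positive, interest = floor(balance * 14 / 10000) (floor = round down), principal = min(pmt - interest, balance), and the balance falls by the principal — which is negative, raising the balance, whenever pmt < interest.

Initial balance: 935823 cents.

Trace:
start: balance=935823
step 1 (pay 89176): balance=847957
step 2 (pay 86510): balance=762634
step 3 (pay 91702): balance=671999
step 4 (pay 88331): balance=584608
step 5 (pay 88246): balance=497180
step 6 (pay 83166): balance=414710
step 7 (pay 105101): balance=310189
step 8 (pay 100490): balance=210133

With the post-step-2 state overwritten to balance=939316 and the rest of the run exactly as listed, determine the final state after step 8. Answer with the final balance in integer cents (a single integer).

state after step 2 := balance=939316
step 3 (pay 91702): balance=848929
step 4 (pay 88331): balance=761786
step 5 (pay 88246): balance=674606
step 6 (pay 83166): balance=592384
step 7 (pay 105101): balance=488112
step 8 (pay 100490): balance=388305

388305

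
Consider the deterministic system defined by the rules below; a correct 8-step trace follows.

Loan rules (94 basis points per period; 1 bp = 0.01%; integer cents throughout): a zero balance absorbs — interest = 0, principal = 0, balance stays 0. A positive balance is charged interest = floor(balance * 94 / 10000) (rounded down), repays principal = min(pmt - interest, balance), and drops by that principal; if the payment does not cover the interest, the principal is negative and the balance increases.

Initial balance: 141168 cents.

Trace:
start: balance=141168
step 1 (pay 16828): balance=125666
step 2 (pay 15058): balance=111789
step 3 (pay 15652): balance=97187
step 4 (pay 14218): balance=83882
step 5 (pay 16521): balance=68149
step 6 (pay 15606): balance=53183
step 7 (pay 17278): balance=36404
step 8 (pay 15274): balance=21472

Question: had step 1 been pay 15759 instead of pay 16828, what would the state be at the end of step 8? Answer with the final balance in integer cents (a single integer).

22613

(re-executing from step 1 with the substitution; state before step 1: balance=141168)
step 1 (pay 15759): balance=126735
step 2 (pay 15058): balance=112868
step 3 (pay 15652): balance=98276
step 4 (pay 14218): balance=84981
step 5 (pay 16521): balance=69258
step 6 (pay 15606): balance=54303
step 7 (pay 17278): balance=37535
step 8 (pay 15274): balance=22613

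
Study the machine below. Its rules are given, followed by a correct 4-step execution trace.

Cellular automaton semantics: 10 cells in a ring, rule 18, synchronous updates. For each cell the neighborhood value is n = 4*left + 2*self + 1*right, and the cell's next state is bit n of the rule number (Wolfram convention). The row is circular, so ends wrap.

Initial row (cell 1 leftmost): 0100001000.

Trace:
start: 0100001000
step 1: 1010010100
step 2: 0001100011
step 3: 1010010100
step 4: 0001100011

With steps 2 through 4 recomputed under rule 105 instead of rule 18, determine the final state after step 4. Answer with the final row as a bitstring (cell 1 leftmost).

0101101011

(re-executing steps 2..4 under rule 105; state before step 2: 1010010100)
step 2: 0100001000
step 3: 0001100011
step 4: 0101101011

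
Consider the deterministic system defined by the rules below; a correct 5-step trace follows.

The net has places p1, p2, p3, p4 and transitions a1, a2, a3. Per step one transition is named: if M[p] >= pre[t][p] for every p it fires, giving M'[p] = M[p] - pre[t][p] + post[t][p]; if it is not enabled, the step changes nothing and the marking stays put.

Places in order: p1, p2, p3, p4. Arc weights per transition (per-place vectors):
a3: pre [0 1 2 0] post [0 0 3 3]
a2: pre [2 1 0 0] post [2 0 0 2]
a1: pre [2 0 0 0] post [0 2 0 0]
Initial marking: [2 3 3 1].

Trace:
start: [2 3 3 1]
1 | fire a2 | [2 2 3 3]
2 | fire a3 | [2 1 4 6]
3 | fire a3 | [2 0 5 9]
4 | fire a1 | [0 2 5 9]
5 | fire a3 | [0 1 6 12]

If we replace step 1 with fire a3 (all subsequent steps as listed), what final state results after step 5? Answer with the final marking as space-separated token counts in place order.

(re-executing from step 1 with the substitution; state before step 1: [2 3 3 1])
1 | fire a3 | [2 2 4 4]
2 | fire a3 | [2 1 5 7]
3 | fire a3 | [2 0 6 10]
4 | fire a1 | [0 2 6 10]
5 | fire a3 | [0 1 7 13]

0 1 7 13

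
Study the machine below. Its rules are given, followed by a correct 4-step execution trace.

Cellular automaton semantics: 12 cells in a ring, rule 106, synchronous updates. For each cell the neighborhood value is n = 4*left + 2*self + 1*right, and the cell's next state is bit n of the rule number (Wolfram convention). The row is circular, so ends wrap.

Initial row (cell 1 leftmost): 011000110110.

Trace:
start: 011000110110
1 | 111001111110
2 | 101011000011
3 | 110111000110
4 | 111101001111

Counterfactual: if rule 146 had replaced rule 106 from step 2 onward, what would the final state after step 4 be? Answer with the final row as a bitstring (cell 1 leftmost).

(re-executing steps 2..4 under rule 146; state before step 2: 111001111110)
2 | 010110111100
3 | 100000011010
4 | 010000100000

010000100000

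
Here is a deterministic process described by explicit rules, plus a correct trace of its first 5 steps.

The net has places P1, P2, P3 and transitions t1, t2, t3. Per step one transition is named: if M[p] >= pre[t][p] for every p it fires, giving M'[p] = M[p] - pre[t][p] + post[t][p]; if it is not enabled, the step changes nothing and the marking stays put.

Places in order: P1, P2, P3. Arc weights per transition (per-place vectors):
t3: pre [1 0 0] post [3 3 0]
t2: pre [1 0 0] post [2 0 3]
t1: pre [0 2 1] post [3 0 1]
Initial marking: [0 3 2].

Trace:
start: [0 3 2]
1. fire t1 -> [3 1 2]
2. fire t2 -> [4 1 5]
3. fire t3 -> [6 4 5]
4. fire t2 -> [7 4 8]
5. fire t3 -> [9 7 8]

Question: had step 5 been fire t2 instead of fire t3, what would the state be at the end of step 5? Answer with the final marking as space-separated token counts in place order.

(re-executing from step 5 with the substitution; state before step 5: [7 4 8])
5. fire t2 -> [8 4 11]

8 4 11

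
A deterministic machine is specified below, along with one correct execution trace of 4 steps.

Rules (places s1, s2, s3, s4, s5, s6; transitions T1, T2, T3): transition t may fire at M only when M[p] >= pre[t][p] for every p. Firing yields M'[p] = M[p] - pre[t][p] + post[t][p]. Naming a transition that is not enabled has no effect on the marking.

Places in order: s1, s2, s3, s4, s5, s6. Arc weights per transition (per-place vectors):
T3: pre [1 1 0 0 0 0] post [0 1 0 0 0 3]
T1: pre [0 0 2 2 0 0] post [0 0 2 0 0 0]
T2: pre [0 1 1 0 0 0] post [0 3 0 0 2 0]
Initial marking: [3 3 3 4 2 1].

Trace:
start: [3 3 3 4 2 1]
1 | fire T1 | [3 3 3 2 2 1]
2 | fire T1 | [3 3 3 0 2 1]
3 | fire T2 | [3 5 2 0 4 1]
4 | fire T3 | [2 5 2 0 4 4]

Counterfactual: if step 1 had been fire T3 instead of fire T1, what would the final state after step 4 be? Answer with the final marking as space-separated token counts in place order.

1 5 2 2 4 7

(re-executing from step 1 with the substitution; state before step 1: [3 3 3 4 2 1])
1 | fire T3 | [2 3 3 4 2 4]
2 | fire T1 | [2 3 3 2 2 4]
3 | fire T2 | [2 5 2 2 4 4]
4 | fire T3 | [1 5 2 2 4 7]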